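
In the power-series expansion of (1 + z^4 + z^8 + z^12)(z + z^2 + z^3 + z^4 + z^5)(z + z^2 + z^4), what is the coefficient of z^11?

4

(1 + z^4 + z^8 + z^12) has coefficients 1,0,0,0,1,0,0,0,1,0,0,0 for degrees 0…11.
(z + z^2 + z^3 + z^4 + z^5) has coefficients 0,1,1,1,1,1,0,0,0,0,0,0 for degrees 0…11.
Finally multiplying by (z + z^2 + z^4), the product of all factors after the first has coefficients 0,0,1,2,2,3,3,2,1,1,0,0 for degrees 0…11.
[z^11] = 1·0 + 1·2 + 1·2 = 4.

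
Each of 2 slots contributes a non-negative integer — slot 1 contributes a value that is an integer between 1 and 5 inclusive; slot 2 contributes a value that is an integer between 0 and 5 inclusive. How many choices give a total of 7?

4

The generating function for the choices is (q + q^2 + q^3 + q^4 + q^5)·(1 + q + q^2 + q^3 + q^4 + q^5); the count is [q^7].
(q + q^2 + q^3 + q^4 + q^5) has coefficients 0,1,1,1,1,1 for degrees 0…5.
(1 + q + q^2 + q^3 + q^4 + q^5) has coefficients 1,1,1,1,1,1,0,0 for degrees 0…7.
[q^7] = 1·0 + 1·1 + 1·1 + 1·1 + 1·1 = 4.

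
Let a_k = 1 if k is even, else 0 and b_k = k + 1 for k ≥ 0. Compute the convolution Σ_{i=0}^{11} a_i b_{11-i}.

42

The convolution is the x^11 coefficient of A(x)B(x).
Σ = 1·12 + 0·11 + 1·10 + 0·9 + 1·8 + 0·7 + 1·6 + 0·5 + 1·4 + 0·3 + 1·2 + 0·1 = 42.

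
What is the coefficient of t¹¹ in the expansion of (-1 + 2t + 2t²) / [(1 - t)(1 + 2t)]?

2049

The denominator gives the recurrence a_n = −a_(n−1) + 2a_(n−2) for n ≥ 3; the numerator fixes a_0 = -1, a_1 = 3, a_2 = -3.
Iterating: -1, 3, -3, 9, -15, 33, -63, 129, -255, 513, -1023, 2049, so a_11 = 2049.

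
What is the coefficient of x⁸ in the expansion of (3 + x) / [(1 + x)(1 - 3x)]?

The denominator gives the recurrence a_n = 2a_(n−1) + 3a_(n−2) for n ≥ 3; the numerator fixes a_0 = 3, a_1 = 7, a_2 = 23.
Iterating: 3, 7, 23, 67, 203, 607, 1823, 5467, 16403, so a_8 = 16403.

16403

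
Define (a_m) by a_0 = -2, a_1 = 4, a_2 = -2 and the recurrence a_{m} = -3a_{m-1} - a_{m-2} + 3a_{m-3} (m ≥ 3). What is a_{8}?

The ordinary generating function has denominator 1 + 3z + z^2 - 3z^3.
Iterating the recurrence: a_0,…,a_{8} = -2, 4, -2, -4, 26, -80, 202, -448, 902.

902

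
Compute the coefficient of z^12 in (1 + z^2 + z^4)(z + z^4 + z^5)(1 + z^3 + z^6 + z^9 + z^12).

(1 + z^2 + z^4) has coefficients 1,0,1,0,1 for degrees 0…4.
(z + z^4 + z^5) has coefficients 0,1,0,0,1,1,0,0,0,0,0,0,0 for degrees 0…12.
Finally multiplying by (1 + z^3 + z^6 + z^9 + z^12), the product of all factors after the first has coefficients 0,1,0,0,2,1,0,2,1,0,2,1,0 for degrees 0…12.
[z^12] = 1·0 + 1·2 + 1·1 = 3.

3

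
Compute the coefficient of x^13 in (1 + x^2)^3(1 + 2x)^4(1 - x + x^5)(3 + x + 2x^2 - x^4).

479

(1 + x^2)^3 has coefficients 1,0,3,0,3,0,1 for degrees 0…6.
(1 + 2x)^4 has coefficients 1,8,24,32,16,0,0,0,0,0,0,0,0,0 for degrees 0…13.
Multiplying by (1 - x + x^5) gives running coefficients 1,7,16,8,-16,-15,8,24,32,16,0,0,0,0 for degrees 0…13.
Finally multiplying by (3 + x + 2x^2 - x^4), the product of all factors after the first has coefficients 3,22,57,54,-9,-52,-39,42,152,143,72,8,-32,-16 for degrees 0…13.
[x^13] = 1·(-16) + 3·8 + 3·143 + 1·42 = 479.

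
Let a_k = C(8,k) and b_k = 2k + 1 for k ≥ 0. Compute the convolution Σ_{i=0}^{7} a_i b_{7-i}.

This is [x^7] in the product of the two ordinary generating functions.
Σ = 1·15 + 8·13 + 28·11 + 56·9 + 70·7 + 56·5 + 28·3 + 8·1 = 1793.

1793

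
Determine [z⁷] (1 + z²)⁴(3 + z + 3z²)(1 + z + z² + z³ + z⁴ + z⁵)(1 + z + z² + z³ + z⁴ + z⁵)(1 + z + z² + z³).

(1 + z²)⁴ has coefficients 1,0,4,0,6,0,4,0 for degrees 0…7.
(3 + z + 3z²) has coefficients 3,1,3,0,0,0,0,0 for degrees 0…7.
Multiplying by (1 + z + z² + z³ + z⁴ + z⁵) gives running coefficients 3,4,7,7,7,7,4,3 for degrees 0…7.
Multiplying by (1 + z + z² + z³ + z⁴ + z⁵) gives running coefficients 3,7,14,21,28,35,36,35 for degrees 0…7.
Finally multiplying by (1 + z + z² + z³), the product of all factors after the first has coefficients 3,10,24,45,70,98,120,134 for degrees 0…7.
[z⁷] = 1·134 + 4·98 + 6·45 + 4·10 = 836.

836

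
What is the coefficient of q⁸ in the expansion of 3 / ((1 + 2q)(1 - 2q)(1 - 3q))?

34815

Partial fractions give a closed form: a_n = (3/5)·(-2)^n + (-3)·2^n + (27/5)·3^n.
At n = 8: a_8 = 34815.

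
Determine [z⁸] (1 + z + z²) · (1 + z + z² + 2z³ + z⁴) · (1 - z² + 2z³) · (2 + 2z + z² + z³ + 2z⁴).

40

(1 + z + z²) has coefficients 1,1,1 for degrees 0…2.
(1 + z + z² + 2z³ + z⁴) has coefficients 1,1,1,2,1,0,0,0,0 for degrees 0…8.
Multiplying by (1 - z² + 2z³) gives running coefficients 1,1,0,3,2,0,3,2,0 for degrees 0…8.
Finally multiplying by (2 + 2z + z² + z³ + 2z⁴), the product of all factors after the first has coefficients 2,4,3,8,13,9,11,18,11 for degrees 0…8.
[z⁸] = 1·11 + 1·18 + 1·11 = 40.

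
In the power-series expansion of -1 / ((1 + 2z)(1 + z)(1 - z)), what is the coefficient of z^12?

-5461

Partial fractions give a closed form: a_n = (-4/3)·(-2)^n + (1/2)·(-1)^n + (-1/6)·1^n.
At n = 12: a_12 = -5461.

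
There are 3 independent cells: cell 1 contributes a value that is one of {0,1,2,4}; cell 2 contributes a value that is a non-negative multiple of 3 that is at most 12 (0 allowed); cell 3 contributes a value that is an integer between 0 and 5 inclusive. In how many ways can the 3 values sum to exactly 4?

6

The generating function for the choices is (1 + q + q² + q⁴)·(1 + q³ + q⁶ + q⁹ + q¹²)·(1 + q + q² + q³ + q⁴ + q⁵); the count is [q⁴].
(1 + q + q² + q⁴) has coefficients 1,1,1,0,1 for degrees 0…4.
(1 + q³ + q⁶ + q⁹ + q¹²) has coefficients 1,0,0,1,0 for degrees 0…4.
Finally multiplying by (1 + q + q² + q³ + q⁴ + q⁵), the product of all factors after the first has coefficients 1,1,1,2,2 for degrees 0…4.
[q⁴] = 1·2 + 1·2 + 1·1 + 1·1 = 6.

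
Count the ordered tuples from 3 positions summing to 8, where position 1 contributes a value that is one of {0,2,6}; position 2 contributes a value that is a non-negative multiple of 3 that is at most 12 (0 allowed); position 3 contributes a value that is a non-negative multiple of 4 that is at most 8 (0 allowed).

The generating function for the choices is (1 + t^2 + t^6)·(1 + t^3 + t^6 + t^9 + t^12)·(1 + t^4 + t^8); the count is [t^8].
(1 + t^2 + t^6) has coefficients 1,0,1,0,0,0,1 for degrees 0…6.
(1 + t^3 + t^6 + t^9 + t^12) has coefficients 1,0,0,1,0,0,1,0,0 for degrees 0…8.
Finally multiplying by (1 + t^4 + t^8), the product of all factors after the first has coefficients 1,0,0,1,1,0,1,1,1 for degrees 0…8.
[t^8] = 1·1 + 1·1 + 1·0 = 2.

2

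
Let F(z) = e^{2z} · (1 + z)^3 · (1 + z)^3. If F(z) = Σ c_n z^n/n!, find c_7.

261536

The EGF product rule gives c_7 = Σ_{k_1+k_2+k_3=7} C(7; k_1,k_2,k_3) · ∏ g_i(k_i), where e^{2z} gives (2)^k; (1+z)^3 gives the falling factorial (3)_k; (1+z)^3 gives the falling factorial (3)_k.
g_1(k) for k = 0…7: 1, 2, 4, 8, 16, 32, 64, 128.
g_2(k) for k = 0…7: 1, 3, 6, 6, 0, 0, 0, 0.
g_3(k) for k = 0…7: 1, 3, 6, 6, 0, 0, 0, 0.
First combine the last two factors: h(k) = Σ_j C(k,j)·g_2(j)·g_3(k−j) for k = 0…7: 1, 6, 30, 120, 360, 720, 720, 0.
c_7 = Σ_k C(7,k)·g_1(k)·h(7−k) = 7·2·720 + 21·4·720 + 35·8·360 + 35·16·120 + 21·32·30 + 7·64·6 + 1·128·1 = 10080 + 60480 + 100800 + 67200 + 20160 + 2688 + 128 = 261536.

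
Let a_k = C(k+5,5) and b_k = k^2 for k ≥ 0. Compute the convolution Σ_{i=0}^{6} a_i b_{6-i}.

Write out a_i and b_{6-i} for i = 0,…,6 and sum the products.
Σ = 1·36 + 6·25 + 21·16 + 56·9 + 126·4 + 252·1 + 462·0 = 1782.

1782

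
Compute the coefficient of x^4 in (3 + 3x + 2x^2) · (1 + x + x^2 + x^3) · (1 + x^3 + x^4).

(3 + 3x + 2x^2) has coefficients 3,3,2 for degrees 0…2.
(1 + x + x^2 + x^3) has coefficients 1,1,1,1,0 for degrees 0…4.
Finally multiplying by (1 + x^3 + x^4), the product of all factors after the first has coefficients 1,1,1,2,2 for degrees 0…4.
[x^4] = 3·2 + 3·2 + 2·1 = 14.

14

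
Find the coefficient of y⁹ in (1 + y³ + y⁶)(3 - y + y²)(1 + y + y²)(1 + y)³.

(1 + y³ + y⁶) has coefficients 1,0,0,1,0,0,1 for degrees 0…6.
(3 - y + y²) has coefficients 3,-1,1,0,0,0,0,0,0,0 for degrees 0…9.
Multiplying by (1 + y + y²) gives running coefficients 3,2,3,0,1,0,0,0,0,0 for degrees 0…9.
Finally multiplying by (1 + y)³, the product of all factors after the first has coefficients 3,11,18,18,12,6,3,1,0,0 for degrees 0…9.
[y⁹] = 1·0 + 1·3 + 1·18 = 21.

21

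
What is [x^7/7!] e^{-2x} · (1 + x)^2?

The EGF product rule gives c_7 = Σ_{k_1+k_2=7} C(7; k_1,k_2) · ∏ g_i(k_i), where e^{-2x} gives (-2)^k; (1+x)^2 gives the falling factorial (2)_k.
g_1(k) for k = 0…7: 1, -2, 4, -8, 16, -32, 64, -128.
g_2(k) for k = 0…7: 1, 2, 2, 0, 0, 0, 0, 0.
c_7 = Σ_k C(7,k)·g_1(k)·g_2(7−k) = 21·(-32)·2 + 7·64·2 + 1·(-128)·1 = −1344 + 896 − 128 = -576.

-576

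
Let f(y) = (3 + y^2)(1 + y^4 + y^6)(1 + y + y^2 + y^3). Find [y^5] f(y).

4

(3 + y^2) has coefficients 3,0,1 for degrees 0…2.
(1 + y^4 + y^6) has coefficients 1,0,0,0,1,0 for degrees 0…5.
Finally multiplying by (1 + y + y^2 + y^3), the product of all factors after the first has coefficients 1,1,1,1,1,1 for degrees 0…5.
[y^5] = 3·1 + 1·1 = 4.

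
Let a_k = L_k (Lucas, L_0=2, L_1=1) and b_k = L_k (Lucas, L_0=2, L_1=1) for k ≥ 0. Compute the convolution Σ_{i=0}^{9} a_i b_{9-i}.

The convolution is the x^9 coefficient of A(x)B(x).
Σ = 2·76 + 1·47 + 3·29 + 4·18 + 7·11 + 11·7 + 18·4 + 29·3 + 47·1 + 76·2 = 870.

870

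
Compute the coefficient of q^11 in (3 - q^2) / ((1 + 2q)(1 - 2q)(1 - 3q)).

914406

The denominator gives the recurrence a_n = 3a_(n−1) + 4a_(n−2) − 12a_(n−3) for n ≥ 3; the numerator fixes a_0 = 3, a_1 = 9, a_2 = 38.
Iterating: 3, 9, 38, 114, 386, 1158, 3650, 10950, 33554, 100662, 304802, 914406, so a_11 = 914406.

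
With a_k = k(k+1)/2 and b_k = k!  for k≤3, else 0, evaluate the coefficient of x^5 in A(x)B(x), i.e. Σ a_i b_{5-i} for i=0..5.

55

The convolution is the x^5 coefficient of A(x)B(x).
Σ = 0·0 + 1·0 + 3·6 + 6·2 + 10·1 + 15·1 = 55.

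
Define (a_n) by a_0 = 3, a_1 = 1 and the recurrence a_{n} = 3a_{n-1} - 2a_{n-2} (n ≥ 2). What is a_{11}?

-4091

The ordinary generating function has denominator 1 - 3z + 2z^2.
Iterating the recurrence: a_0,…,a_{11} = 3, 1, -3, -11, -27, -59, -123, -251, -507, -1019, -2043, -4091.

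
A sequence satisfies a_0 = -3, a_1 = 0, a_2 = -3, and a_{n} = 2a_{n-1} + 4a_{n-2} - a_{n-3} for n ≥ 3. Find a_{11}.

The ordinary generating function has denominator 1 - 2y - 4y^2 + y^3.
Iterating the recurrence: a_0,…,a_{11} = -3, 0, -3, -3, -18, -45, -159, -480, -1551, -4863, -15450, -48801.

-48801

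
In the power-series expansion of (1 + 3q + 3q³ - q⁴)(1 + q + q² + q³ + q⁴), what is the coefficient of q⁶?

2

(1 + 3q + 3q³ - q⁴) has coefficients 1,3,0,3,-1 for degrees 0…4.
(1 + q + q² + q³ + q⁴) has coefficients 1,1,1,1,1,0,0 for degrees 0…6.
[q⁶] = 1·0 + 3·0 + 3·1 − 1·1 = 2.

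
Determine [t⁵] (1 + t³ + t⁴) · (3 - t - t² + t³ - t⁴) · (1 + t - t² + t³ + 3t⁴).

-9

(1 + t³ + t⁴) has coefficients 1,0,0,1,1 for degrees 0…4.
(3 - t - t² + t³ - t⁴) has coefficients 3,-1,-1,1,-1,0 for degrees 0…5.
Finally multiplying by (1 + t - t² + t³ + 3t⁴), the product of all factors after the first has coefficients 3,2,-5,4,9,-6 for degrees 0…5.
[t⁵] = 1·(-6) + 1·(-5) + 1·2 = -9.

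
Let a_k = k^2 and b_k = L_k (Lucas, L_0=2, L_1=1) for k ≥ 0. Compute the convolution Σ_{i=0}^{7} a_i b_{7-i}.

398

This is [x^7] in the product of the two ordinary generating functions.
Σ = 0·29 + 1·18 + 4·11 + 9·7 + 16·4 + 25·3 + 36·1 + 49·2 = 398.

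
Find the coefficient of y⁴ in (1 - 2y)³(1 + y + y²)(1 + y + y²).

9

(1 - 2y)³ has coefficients 1,-6,12,-8 for degrees 0…3.
(1 + y + y²) has coefficients 1,1,1,0,0 for degrees 0…4.
Finally multiplying by (1 + y + y²), the product of all factors after the first has coefficients 1,2,3,2,1 for degrees 0…4.
[y⁴] = 1·1 − 6·2 + 12·3 − 8·2 = 9.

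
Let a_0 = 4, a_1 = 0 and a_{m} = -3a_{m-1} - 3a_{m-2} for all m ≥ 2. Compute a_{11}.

-2916

The ordinary generating function has denominator 1 + 3x + 3x^2.
Iterating the recurrence: a_0,…,a_{11} = 4, 0, -12, 36, -72, 108, -108, 0, 324, -972, 1944, -2916.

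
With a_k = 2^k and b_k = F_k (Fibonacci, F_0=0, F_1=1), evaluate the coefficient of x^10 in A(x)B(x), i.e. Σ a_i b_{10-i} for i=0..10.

1815

Write out a_i and b_{10-i} for i = 0,…,10 and sum the products.
Σ = 1·55 + 2·34 + 4·21 + 8·13 + 16·8 + 32·5 + 64·3 + 128·2 + 256·1 + 512·1 + 1024·0 = 1815.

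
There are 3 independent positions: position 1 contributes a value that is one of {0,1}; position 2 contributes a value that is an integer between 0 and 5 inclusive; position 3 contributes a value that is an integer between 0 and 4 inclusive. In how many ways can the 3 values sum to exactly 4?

9

The generating function for the choices is (1 + z)·(1 + z + z^2 + z^3 + z^4 + z^5)·(1 + z + z^2 + z^3 + z^4); the count is [z^4].
(1 + z) has coefficients 1,1 for degrees 0…1.
(1 + z + z^2 + z^3 + z^4 + z^5) has coefficients 1,1,1,1,1 for degrees 0…4.
Finally multiplying by (1 + z + z^2 + z^3 + z^4), the product of all factors after the first has coefficients 1,2,3,4,5 for degrees 0…4.
[z^4] = 1·5 + 1·4 = 9.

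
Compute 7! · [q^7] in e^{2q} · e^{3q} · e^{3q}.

The EGF product rule gives c_7 = Σ_{k_1+k_2+k_3=7} C(7; k_1,k_2,k_3) · ∏ g_i(k_i), where e^{2q} gives (2)^k; e^{3q} gives (3)^k; e^{3q} gives (3)^k.
g_1(k) for k = 0…7: 1, 2, 4, 8, 16, 32, 64, 128.
g_2(k) for k = 0…7: 1, 3, 9, 27, 81, 243, 729, 2187.
g_3(k) for k = 0…7: 1, 3, 9, 27, 81, 243, 729, 2187.
First combine the last two factors: h(k) = Σ_j C(k,j)·g_2(j)·g_3(k−j) for k = 0…7: 1, 6, 36, 216, 1296, 7776, 46656, 279936.
c_7 = Σ_k C(7,k)·g_1(k)·h(7−k) = 1·1·279936 + 7·2·46656 + 21·4·7776 + 35·8·1296 + 35·16·216 + 21·32·36 + 7·64·6 + 1·128·1 = 279936 + 653184 + 653184 + 362880 + 120960 + 24192 + 2688 + 128 = 2097152.

2097152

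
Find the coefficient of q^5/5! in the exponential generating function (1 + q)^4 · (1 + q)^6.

30240

The EGF product rule gives c_5 = Σ_{k_1+k_2=5} C(5; k_1,k_2) · ∏ g_i(k_i), where (1+q)^4 gives the falling factorial (4)_k; (1+q)^6 gives the falling factorial (6)_k.
g_1(k) for k = 0…5: 1, 4, 12, 24, 24, 0.
g_2(k) for k = 0…5: 1, 6, 30, 120, 360, 720.
c_5 = Σ_k C(5,k)·g_1(k)·g_2(5−k) = 1·1·720 + 5·4·360 + 10·12·120 + 10·24·30 + 5·24·6 = 720 + 7200 + 14400 + 7200 + 720 = 30240.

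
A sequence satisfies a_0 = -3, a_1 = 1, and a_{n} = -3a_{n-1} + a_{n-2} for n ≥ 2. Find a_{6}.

The ordinary generating function has denominator 1 + 3t - t^2.
Iterating the recurrence: a_0,…,a_{6} = -3, 1, -6, 19, -63, 208, -687.

-687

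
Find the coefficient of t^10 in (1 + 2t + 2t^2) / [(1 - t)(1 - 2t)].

The denominator gives the recurrence a_n = 3a_(n−1) − 2a_(n−2) for n ≥ 3; the numerator fixes a_0 = 1, a_1 = 5, a_2 = 15.
Iterating: 1, 5, 15, 35, 75, 155, 315, 635, 1275, 2555, 5115, so a_10 = 5115.

5115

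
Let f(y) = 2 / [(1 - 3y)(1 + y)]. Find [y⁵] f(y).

Partial fractions give a closed form: a_n = (3/2)·3^n + (1/2)·(-1)^n.
At n = 5: a_5 = 364.

364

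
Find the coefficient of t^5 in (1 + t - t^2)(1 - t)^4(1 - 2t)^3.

(1 + t - t^2) has coefficients 1,1,-1 for degrees 0…2.
(1 - t)^4 has coefficients 1,-4,6,-4,1,0 for degrees 0…5.
Finally multiplying by (1 - 2t)^3, the product of all factors after the first has coefficients 1,-10,42,-96,129,-102 for degrees 0…5.
[t^5] = 1·(-102) + 1·129 − 1·(-96) = 123.

123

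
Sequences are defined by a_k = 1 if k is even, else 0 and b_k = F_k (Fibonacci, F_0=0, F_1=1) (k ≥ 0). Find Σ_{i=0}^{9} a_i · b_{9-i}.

55

This is [x^9] in the product of the two ordinary generating functions.
Σ = 1·34 + 0·21 + 1·13 + 0·8 + 1·5 + 0·3 + 1·2 + 0·1 + 1·1 + 0·0 = 55.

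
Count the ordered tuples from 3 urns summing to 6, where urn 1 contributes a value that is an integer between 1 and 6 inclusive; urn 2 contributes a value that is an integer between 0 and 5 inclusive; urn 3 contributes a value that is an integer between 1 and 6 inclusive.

The generating function for the choices is (y + y^2 + y^3 + y^4 + y^5 + y^6)·(1 + y + y^2 + y^3 + y^4 + y^5)·(y + y^2 + y^3 + y^4 + y^5 + y^6); the count is [y^6].
(y + y^2 + y^3 + y^4 + y^5 + y^6) has coefficients 0,1,1,1,1,1,1 for degrees 0…6.
(1 + y + y^2 + y^3 + y^4 + y^5) has coefficients 1,1,1,1,1,1,0 for degrees 0…6.
Finally multiplying by (y + y^2 + y^3 + y^4 + y^5 + y^6), the product of all factors after the first has coefficients 0,1,2,3,4,5,6 for degrees 0…6.
[y^6] = 1·5 + 1·4 + 1·3 + 1·2 + 1·1 + 1·0 = 15.

15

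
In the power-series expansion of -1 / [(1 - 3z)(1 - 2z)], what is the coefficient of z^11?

-527345

Partial fractions give a closed form: a_n = (-3)·3^n + (2)·2^n.
At n = 11: a_11 = -527345.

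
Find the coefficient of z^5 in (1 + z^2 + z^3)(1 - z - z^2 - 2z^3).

-3

(1 + z^2 + z^3) has coefficients 1,0,1,1 for degrees 0…3.
(1 - z - z^2 - 2z^3) has coefficients 1,-1,-1,-2,0,0 for degrees 0…5.
[z^5] = 1·0 + 1·(-2) + 1·(-1) = -3.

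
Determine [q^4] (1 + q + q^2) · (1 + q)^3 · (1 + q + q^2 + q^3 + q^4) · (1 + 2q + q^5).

(1 + q + q^2) has coefficients 1,1,1 for degrees 0…2.
(1 + q)^3 has coefficients 1,3,3,1,0 for degrees 0…4.
Multiplying by (1 + q + q^2 + q^3 + q^4) gives running coefficients 1,4,7,8,8 for degrees 0…4.
Finally multiplying by (1 + 2q + q^5), the product of all factors after the first has coefficients 1,6,15,22,24 for degrees 0…4.
[q^4] = 1·24 + 1·22 + 1·15 = 61.

61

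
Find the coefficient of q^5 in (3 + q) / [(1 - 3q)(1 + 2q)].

Partial fractions give a closed form: a_n = (2)·3^n + (1)·(-2)^n.
At n = 5: a_5 = 454.

454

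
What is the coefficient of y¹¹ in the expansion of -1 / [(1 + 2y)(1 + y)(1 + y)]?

The denominator gives the recurrence a_n = −4a_(n−1) − 5a_(n−2) − 2a_(n−3) for n ≥ 3; the numerator fixes a_0 = -1, a_1 = 4, a_2 = -11.
Iterating: -1, 4, -11, 26, -57, 120, -247, 502, -1013, 2036, -4083, 8178, so a_11 = 8178.

8178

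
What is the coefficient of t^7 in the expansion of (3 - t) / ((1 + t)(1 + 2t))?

-892

Partial fractions give a closed form: a_n = (-4)·(-1)^n + (7)·(-2)^n.
At n = 7: a_7 = -892.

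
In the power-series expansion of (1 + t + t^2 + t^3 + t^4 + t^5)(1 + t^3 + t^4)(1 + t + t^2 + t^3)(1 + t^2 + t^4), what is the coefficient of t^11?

(1 + t + t^2 + t^3 + t^4 + t^5) has coefficients 1,1,1,1,1,1 for degrees 0…5.
(1 + t^3 + t^4) has coefficients 1,0,0,1,1,0,0,0,0,0,0,0 for degrees 0…11.
Multiplying by (1 + t + t^2 + t^3) gives running coefficients 1,1,1,2,2,2,2,1,0,0,0,0 for degrees 0…11.
Finally multiplying by (1 + t^2 + t^4), the product of all factors after the first has coefficients 1,1,2,3,4,5,5,5,4,3,2,1 for degrees 0…11.
[t^11] = 1·1 + 1·2 + 1·3 + 1·4 + 1·5 + 1·5 = 20.

20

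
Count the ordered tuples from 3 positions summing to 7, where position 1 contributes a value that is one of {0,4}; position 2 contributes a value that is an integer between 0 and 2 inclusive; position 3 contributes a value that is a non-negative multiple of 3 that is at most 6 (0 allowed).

2

The generating function for the choices is (1 + q^4)·(1 + q + q^2)·(1 + q^3 + q^6); the count is [q^7].
(1 + q^4) has coefficients 1,0,0,0,1 for degrees 0…4.
(1 + q + q^2) has coefficients 1,1,1,0,0,0,0,0 for degrees 0…7.
Finally multiplying by (1 + q^3 + q^6), the product of all factors after the first has coefficients 1,1,1,1,1,1,1,1 for degrees 0…7.
[q^7] = 1·1 + 1·1 = 2.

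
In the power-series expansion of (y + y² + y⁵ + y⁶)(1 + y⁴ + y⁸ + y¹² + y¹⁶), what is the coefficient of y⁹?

2

(y + y² + y⁵ + y⁶) has coefficients 0,1,1,0,0,1,1 for degrees 0…6.
(1 + y⁴ + y⁸ + y¹² + y¹⁶) has coefficients 1,0,0,0,1,0,0,0,1,0 for degrees 0…9.
[y⁹] = 1·1 + 1·0 + 1·1 + 1·0 = 2.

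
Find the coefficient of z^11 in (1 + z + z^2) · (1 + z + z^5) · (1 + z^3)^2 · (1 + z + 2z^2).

9

(1 + z + z^2) has coefficients 1,1,1 for degrees 0…2.
(1 + z + z^5) has coefficients 1,1,0,0,0,1,0,0,0,0,0,0 for degrees 0…11.
Multiplying by (1 + z^3)^2 gives running coefficients 1,1,0,2,2,1,1,1,2,0,0,1 for degrees 0…11.
Finally multiplying by (1 + z + 2z^2), the product of all factors after the first has coefficients 1,2,3,4,4,7,6,4,5,4,4,1 for degrees 0…11.
[z^11] = 1·1 + 1·4 + 1·4 = 9.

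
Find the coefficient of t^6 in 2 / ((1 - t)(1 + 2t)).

The denominator gives the recurrence a_n = −a_(n−1) + 2a_(n−2) for n ≥ 2; the numerator fixes a_0 = 2, a_1 = -2.
Iterating: 2, -2, 6, -10, 22, -42, 86, so a_6 = 86.

86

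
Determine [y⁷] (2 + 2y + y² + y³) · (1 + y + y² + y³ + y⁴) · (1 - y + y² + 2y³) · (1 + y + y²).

45

(2 + 2y + y² + y³) has coefficients 2,2,1,1 for degrees 0…3.
(1 + y + y² + y³ + y⁴) has coefficients 1,1,1,1,1,0,0,0 for degrees 0…7.
Multiplying by (1 - y + y² + 2y³) gives running coefficients 1,0,1,3,3,2,3,2 for degrees 0…7.
Finally multiplying by (1 + y + y²), the product of all factors after the first has coefficients 1,1,2,4,7,8,8,7 for degrees 0…7.
[y⁷] = 2·7 + 2·8 + 1·8 + 1·7 = 45.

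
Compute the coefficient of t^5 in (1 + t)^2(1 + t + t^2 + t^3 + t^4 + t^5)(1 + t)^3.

(1 + t)^2 has coefficients 1,2,1 for degrees 0…2.
(1 + t + t^2 + t^3 + t^4 + t^5) has coefficients 1,1,1,1,1,1 for degrees 0…5.
Finally multiplying by (1 + t)^3, the product of all factors after the first has coefficients 1,4,7,8,8,8 for degrees 0…5.
[t^5] = 1·8 + 2·8 + 1·8 = 32.

32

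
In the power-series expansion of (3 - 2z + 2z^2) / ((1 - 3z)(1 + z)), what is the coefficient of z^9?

The denominator gives the recurrence a_n = 2a_(n−1) + 3a_(n−2) for n ≥ 3; the numerator fixes a_0 = 3, a_1 = 4, a_2 = 19.
Iterating: 3, 4, 19, 50, 157, 464, 1399, 4190, 12577, 37724, so a_9 = 37724.

37724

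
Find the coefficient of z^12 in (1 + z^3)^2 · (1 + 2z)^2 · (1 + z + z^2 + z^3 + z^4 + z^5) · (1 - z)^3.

(1 + z^3)^2 has coefficients 1,0,0,2,0,0,1 for degrees 0…6.
(1 + 2z)^2 has coefficients 1,4,4,0,0,0,0,0,0,0,0,0,0 for degrees 0…12.
Multiplying by (1 + z + z^2 + z^3 + z^4 + z^5) gives running coefficients 1,5,9,9,9,9,8,4,0,0,0,0,0 for degrees 0…12.
Finally multiplying by (1 - z)^3, the product of all factors after the first has coefficients 1,2,-3,-4,4,0,-1,-2,3,4,-4,0,0 for degrees 0…12.
[z^12] = 1·0 + 2·4 + 1·(-1) = 7.

7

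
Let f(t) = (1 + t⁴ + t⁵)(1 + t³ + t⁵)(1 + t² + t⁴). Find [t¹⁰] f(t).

2

(1 + t⁴ + t⁵) has coefficients 1,0,0,0,1,1 for degrees 0…5.
(1 + t³ + t⁵) has coefficients 1,0,0,1,0,1,0,0,0,0,0 for degrees 0…10.
Finally multiplying by (1 + t² + t⁴), the product of all factors after the first has coefficients 1,0,1,1,1,2,0,2,0,1,0 for degrees 0…10.
[t¹⁰] = 1·0 + 1·0 + 1·2 = 2.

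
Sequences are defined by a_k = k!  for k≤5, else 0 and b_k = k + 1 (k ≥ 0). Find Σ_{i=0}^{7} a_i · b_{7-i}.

This is [x^7] in the product of the two ordinary generating functions.
Σ = 1·8 + 1·7 + 2·6 + 6·5 + 24·4 + 120·3 + 0·2 + 0·1 = 513.

513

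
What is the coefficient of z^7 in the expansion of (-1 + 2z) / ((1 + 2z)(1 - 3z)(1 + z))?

Partial fractions give a closed form: a_n = (-8/5)·(-2)^n + (-3/20)·3^n + (3/4)·(-1)^n.
At n = 7: a_7 = -124.

-124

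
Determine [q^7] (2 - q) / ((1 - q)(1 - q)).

The denominator gives the recurrence a_n = 2a_(n−1) − a_(n−2) for n ≥ 2; the numerator fixes a_0 = 2, a_1 = 3.
Iterating: 2, 3, 4, 5, 6, 7, 8, 9, so a_7 = 9.

9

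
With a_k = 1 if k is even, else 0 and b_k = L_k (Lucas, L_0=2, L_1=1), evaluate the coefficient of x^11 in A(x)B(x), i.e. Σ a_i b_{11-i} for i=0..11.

The convolution is the t^11 coefficient of A(t)B(t).
Σ = 1·199 + 0·123 + 1·76 + 0·47 + 1·29 + 0·18 + 1·11 + 0·7 + 1·4 + 0·3 + 1·1 + 0·2 = 320.

320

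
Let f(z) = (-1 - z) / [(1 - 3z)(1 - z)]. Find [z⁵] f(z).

Partial fractions give a closed form: a_n = (-2)·3^n + (1)·1^n.
At n = 5: a_5 = -485.

-485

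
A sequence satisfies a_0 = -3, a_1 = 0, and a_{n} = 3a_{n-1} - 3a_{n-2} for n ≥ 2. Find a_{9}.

-729

The ordinary generating function has denominator 1 - 3q + 3q^2.
Iterating the recurrence: a_0,…,a_{9} = -3, 0, 9, 27, 54, 81, 81, 0, -243, -729.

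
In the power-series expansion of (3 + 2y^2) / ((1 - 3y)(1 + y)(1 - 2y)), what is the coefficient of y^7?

15258

The denominator gives the recurrence a_n = 4a_(n−1) − a_(n−2) − 6a_(n−3) for n ≥ 3; the numerator fixes a_0 = 3, a_1 = 12, a_2 = 47.
Iterating: 3, 12, 47, 158, 513, 1612, 4987, 15258, so a_7 = 15258.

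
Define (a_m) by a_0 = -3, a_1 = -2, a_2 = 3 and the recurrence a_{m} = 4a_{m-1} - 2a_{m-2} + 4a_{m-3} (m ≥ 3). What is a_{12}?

163232

The ordinary generating function has denominator 1 - 4y + 2y^2 - 4y^3.
Iterating the recurrence: a_0,…,a_{12} = -3, -2, 3, 4, 2, 12, 60, 224, 824, 3088, 11600, 43520, 163232.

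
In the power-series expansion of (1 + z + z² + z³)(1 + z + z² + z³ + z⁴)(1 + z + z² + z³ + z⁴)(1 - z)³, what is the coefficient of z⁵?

-2

(1 + z + z² + z³) has coefficients 1,1,1,1 for degrees 0…3.
(1 + z + z² + z³ + z⁴) has coefficients 1,1,1,1,1,0 for degrees 0…5.
Multiplying by (1 + z + z² + z³ + z⁴) gives running coefficients 1,2,3,4,5,4 for degrees 0…5.
Finally multiplying by (1 - z)³, the product of all factors after the first has coefficients 1,-1,0,0,0,-2 for degrees 0…5.
[z⁵] = 1·(-2) + 1·0 + 1·0 + 1·0 = -2.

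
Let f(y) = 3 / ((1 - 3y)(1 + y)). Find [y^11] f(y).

Partial fractions give a closed form: a_n = (9/4)·3^n + (3/4)·(-1)^n.
At n = 11: a_11 = 398580.

398580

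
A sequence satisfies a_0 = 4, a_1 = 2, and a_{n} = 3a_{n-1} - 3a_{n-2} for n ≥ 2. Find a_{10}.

1458

The ordinary generating function has denominator 1 - 3x + 3x^2.
Iterating the recurrence: a_0,…,a_{10} = 4, 2, -6, -24, -54, -90, -108, -54, 162, 648, 1458.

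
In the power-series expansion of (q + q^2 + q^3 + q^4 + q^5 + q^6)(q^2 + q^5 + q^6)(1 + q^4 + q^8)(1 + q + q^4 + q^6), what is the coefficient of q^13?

(q + q^2 + q^3 + q^4 + q^5 + q^6) has coefficients 0,1,1,1,1,1,1 for degrees 0…6.
(q^2 + q^5 + q^6) has coefficients 0,0,1,0,0,1,1,0,0,0,0,0,0,0 for degrees 0…13.
Multiplying by (1 + q^4 + q^8) gives running coefficients 0,0,1,0,0,1,2,0,0,1,2,0,0,1 for degrees 0…13.
Finally multiplying by (1 + q + q^4 + q^6), the product of all factors after the first has coefficients 0,0,1,1,0,1,4,2,1,2,5,3,2,2 for degrees 0…13.
[q^13] = 1·2 + 1·3 + 1·5 + 1·2 + 1·1 + 1·2 = 15.

15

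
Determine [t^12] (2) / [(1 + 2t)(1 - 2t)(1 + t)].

10922

Partial fractions give a closed form: a_n = (2)·(-2)^n + (2/3)·2^n + (-2/3)·(-1)^n.
At n = 12: a_12 = 10922.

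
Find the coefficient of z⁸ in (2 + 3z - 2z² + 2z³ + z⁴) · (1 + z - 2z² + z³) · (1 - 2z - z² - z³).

(2 + 3z - 2z² + 2z³ + z⁴) has coefficients 2,3,-2,2,1 for degrees 0…4.
(1 + z - 2z² + z³) has coefficients 1,1,-2,1,0,0,0,0,0 for degrees 0…8.
Finally multiplying by (1 - 2z - z² - z³), the product of all factors after the first has coefficients 1,-1,-5,3,-1,1,-1,0,0 for degrees 0…8.
[z⁸] = 2·0 + 3·0 − 2·(-1) + 2·1 + 1·(-1) = 3.

3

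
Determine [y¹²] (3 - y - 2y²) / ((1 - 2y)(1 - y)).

16384

The denominator gives the recurrence a_n = 3a_(n−1) − 2a_(n−2) for n ≥ 3; the numerator fixes a_0 = 3, a_1 = 8, a_2 = 16.
Iterating: 3, 8, 16, 32, 64, 128, 256, 512, 1024, 2048, 4096, 8192, 16384, so a_12 = 16384.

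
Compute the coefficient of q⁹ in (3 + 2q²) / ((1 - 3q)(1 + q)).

The denominator gives the recurrence a_n = 2a_(n−1) + 3a_(n−2) for n ≥ 3; the numerator fixes a_0 = 3, a_1 = 6, a_2 = 23.
Iterating: 3, 6, 23, 64, 197, 586, 1763, 5284, 15857, 47566, so a_9 = 47566.

47566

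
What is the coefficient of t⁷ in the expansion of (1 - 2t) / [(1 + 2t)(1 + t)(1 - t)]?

-340

Partial fractions give a closed form: a_n = (8/3)·(-2)^n + (-3/2)·(-1)^n + (-1/6)·1^n.
At n = 7: a_7 = -340.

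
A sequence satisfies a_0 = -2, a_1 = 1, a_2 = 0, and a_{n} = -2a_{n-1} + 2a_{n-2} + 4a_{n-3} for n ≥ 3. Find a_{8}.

The ordinary generating function has denominator 1 + 2z - 2z^2 - 4z^3.
Iterating the recurrence: a_0,…,a_{8} = -2, 1, 0, -6, 16, -44, 96, -216, 448.

448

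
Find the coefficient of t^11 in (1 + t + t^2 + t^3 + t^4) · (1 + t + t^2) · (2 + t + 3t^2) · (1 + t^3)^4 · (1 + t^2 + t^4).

411

(1 + t + t^2 + t^3 + t^4) has coefficients 1,1,1,1,1 for degrees 0…4.
(1 + t + t^2) has coefficients 1,1,1,0,0,0,0,0,0,0,0,0 for degrees 0…11.
Multiplying by (2 + t + 3t^2) gives running coefficients 2,3,6,4,3,0,0,0,0,0,0,0 for degrees 0…11.
Multiplying by (1 + t^3)^4 gives running coefficients 2,3,6,12,15,24,28,30,36,32,30,24 for degrees 0…11.
Finally multiplying by (1 + t^2 + t^4), the product of all factors after the first has coefficients 2,3,8,15,23,39,49,66,79,86,94,86 for degrees 0…11.
[t^11] = 1·86 + 1·94 + 1·86 + 1·79 + 1·66 = 411.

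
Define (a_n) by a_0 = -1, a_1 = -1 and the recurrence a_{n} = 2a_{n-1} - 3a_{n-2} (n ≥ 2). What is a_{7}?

-43

The ordinary generating function has denominator 1 - 2y + 3y^2.
Iterating the recurrence: a_0,…,a_{7} = -1, -1, 1, 5, 7, -1, -23, -43.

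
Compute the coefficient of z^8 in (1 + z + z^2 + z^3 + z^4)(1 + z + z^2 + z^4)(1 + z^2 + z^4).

(1 + z + z^2 + z^3 + z^4) has coefficients 1,1,1,1,1 for degrees 0…4.
(1 + z + z^2 + z^4) has coefficients 1,1,1,0,1,0,0,0,0 for degrees 0…8.
Finally multiplying by (1 + z^2 + z^4), the product of all factors after the first has coefficients 1,1,2,1,3,1,2,0,1 for degrees 0…8.
[z^8] = 1·1 + 1·0 + 1·2 + 1·1 + 1·3 = 7.

7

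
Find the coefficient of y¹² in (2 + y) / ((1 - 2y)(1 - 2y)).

131072

The denominator gives the recurrence a_n = 4a_(n−1) − 4a_(n−2) for n ≥ 3; the numerator fixes a_0 = 2, a_1 = 9, a_2 = 28.
Iterating: 2, 9, 28, 76, 192, 464, 1088, 2496, 5632, 12544, 27648, 60416, 131072, so a_12 = 131072.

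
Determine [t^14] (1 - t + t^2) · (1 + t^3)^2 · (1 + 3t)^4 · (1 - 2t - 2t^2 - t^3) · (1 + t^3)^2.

-1923

(1 - t + t^2) has coefficients 1,-1,1 for degrees 0…2.
(1 + t^3)^2 has coefficients 1,0,0,2,0,0,1,0,0,0,0,0,0,0,0 for degrees 0…14.
Multiplying by (1 + 3t)^4 gives running coefficients 1,12,54,110,105,108,217,174,54,108,81,0,0,0,0 for degrees 0…14.
Multiplying by (1 - 2t - 2t^2 - t^3) gives running coefficients 1,10,28,-23,-235,-376,-319,-581,-836,-565,-417,-432,-270,-81,0 for degrees 0…14.
Finally multiplying by (1 + t^3)^2, the product of all factors after the first has coefficients 1,10,28,-21,-215,-320,-364,-1041,-1560,-1226,-1814,-2480,-1719,-1496,-1700 for degrees 0…14.
[t^14] = 1·(-1700) − 1·(-1496) + 1·(-1719) = -1923.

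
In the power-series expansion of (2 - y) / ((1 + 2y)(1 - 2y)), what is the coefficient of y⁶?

Partial fractions give a closed form: a_n = (5/4)·(-2)^n + (3/4)·2^n.
At n = 6: a_6 = 128.

128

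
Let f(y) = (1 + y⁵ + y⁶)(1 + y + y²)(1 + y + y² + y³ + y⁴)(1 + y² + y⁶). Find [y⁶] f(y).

(1 + y⁵ + y⁶) has coefficients 1,0,0,0,0,1,1 for degrees 0…6.
(1 + y + y²) has coefficients 1,1,1,0,0,0,0 for degrees 0…6.
Multiplying by (1 + y + y² + y³ + y⁴) gives running coefficients 1,2,3,3,3,2,1 for degrees 0…6.
Finally multiplying by (1 + y² + y⁶), the product of all factors after the first has coefficients 1,2,4,5,6,5,5 for degrees 0…6.
[y⁶] = 1·5 + 1·2 + 1·1 = 8.

8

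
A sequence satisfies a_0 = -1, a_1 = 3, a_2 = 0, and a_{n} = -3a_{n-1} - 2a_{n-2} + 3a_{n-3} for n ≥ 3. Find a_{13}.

The ordinary generating function has denominator 1 + 3z + 2z^2 - 3z^3.
Iterating the recurrence: a_0,…,a_{13} = -1, 3, 0, -9, 36, -90, 171, -225, 63, 774, -3123, 8010, -15462, 20997.

20997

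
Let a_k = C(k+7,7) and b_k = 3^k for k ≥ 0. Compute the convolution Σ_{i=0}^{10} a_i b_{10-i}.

1491518

This is [x^10] in the product of the two ordinary generating functions.
Σ = 1·59049 + 8·19683 + 36·6561 + 120·2187 + 330·729 + 792·243 + 1716·81 + 3432·27 + 6435·9 + 11440·3 + 19448·1 = 1491518.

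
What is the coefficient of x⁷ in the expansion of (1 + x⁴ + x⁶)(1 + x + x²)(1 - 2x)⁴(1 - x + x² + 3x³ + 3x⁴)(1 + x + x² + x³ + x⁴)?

(1 + x⁴ + x⁶) has coefficients 1,0,0,0,1,0,1 for degrees 0…6.
(1 + x + x²) has coefficients 1,1,1,0,0,0,0,0 for degrees 0…7.
Multiplying by (1 - 2x)⁴ gives running coefficients 1,-7,17,-16,8,-16,16,0 for degrees 0…7.
Multiplying by (1 - x + x² + 3x³ + 3x⁴) gives running coefficients 1,-8,25,-37,23,-10,43,-56 for degrees 0…7.
Finally multiplying by (1 + x + x² + x³ + x⁴), the product of all factors after the first has coefficients 1,-7,18,-19,4,-7,44,-37 for degrees 0…7.
[x⁷] = 1·(-37) + 1·(-19) + 1·(-7) = -63.

-63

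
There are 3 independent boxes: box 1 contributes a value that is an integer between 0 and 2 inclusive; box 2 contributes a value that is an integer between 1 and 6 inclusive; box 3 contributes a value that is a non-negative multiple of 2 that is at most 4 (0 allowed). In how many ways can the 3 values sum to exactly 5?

The generating function for the choices is (1 + t + t²)·(t + t² + t³ + t⁴ + t⁵ + t⁶)·(1 + t² + t⁴); the count is [t⁵].
(1 + t + t²) has coefficients 1,1,1 for degrees 0…2.
(t + t² + t³ + t⁴ + t⁵ + t⁶) has coefficients 0,1,1,1,1,1 for degrees 0…5.
Finally multiplying by (1 + t² + t⁴), the product of all factors after the first has coefficients 0,1,1,2,2,3 for degrees 0…5.
[t⁵] = 1·3 + 1·2 + 1·2 = 7.

7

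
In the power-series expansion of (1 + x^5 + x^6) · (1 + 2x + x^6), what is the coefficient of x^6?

(1 + x^5 + x^6) has coefficients 1,0,0,0,0,1,1 for degrees 0…6.
(1 + 2x + x^6) has coefficients 1,2,0,0,0,0,1 for degrees 0…6.
[x^6] = 1·1 + 1·2 + 1·1 = 4.

4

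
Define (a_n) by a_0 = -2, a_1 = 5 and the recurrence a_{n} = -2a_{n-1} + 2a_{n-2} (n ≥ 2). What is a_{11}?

The ordinary generating function has denominator 1 + 2q - 2q^2.
Iterating the recurrence: a_0,…,a_{11} = -2, 5, -14, 38, -104, 284, -776, 2120, -5792, 15824, -43232, 118112.

118112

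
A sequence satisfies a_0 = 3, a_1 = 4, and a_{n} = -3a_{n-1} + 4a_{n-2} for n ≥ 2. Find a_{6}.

The ordinary generating function has denominator 1 + 3y - 4y^2.
Iterating the recurrence: a_0,…,a_{6} = 3, 4, 0, 16, -48, 208, -816.

-816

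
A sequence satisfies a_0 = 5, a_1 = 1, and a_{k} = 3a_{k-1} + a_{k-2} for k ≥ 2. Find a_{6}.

The ordinary generating function has denominator 1 - 3q - q^2.
Iterating the recurrence: a_0,…,a_{6} = 5, 1, 8, 25, 83, 274, 905.

905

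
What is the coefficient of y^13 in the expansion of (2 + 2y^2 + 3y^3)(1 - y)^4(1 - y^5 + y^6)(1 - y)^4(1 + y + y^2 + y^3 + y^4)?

(2 + 2y^2 + 3y^3) has coefficients 2,0,2,3 for degrees 0…3.
(1 - y)^4 has coefficients 1,-4,6,-4,1,0,0,0,0,0,0,0,0,0 for degrees 0…13.
Multiplying by (1 - y^5 + y^6) gives running coefficients 1,-4,6,-4,1,-1,5,-10,10,-5,1,0,0,0 for degrees 0…13.
Multiplying by (1 - y)^4 gives running coefficients 1,-8,28,-56,70,-57,37,-44,85,-126,126,-84,36,-9 for degrees 0…13.
Finally multiplying by (1 + y + y^2 + y^3 + y^4), the product of all factors after the first has coefficients 1,-7,21,-35,35,-23,22,-50,91,-105,78,-43,37,-57 for degrees 0…13.
[y^13] = 2·(-57) + 2·(-43) + 3·78 = 34.

34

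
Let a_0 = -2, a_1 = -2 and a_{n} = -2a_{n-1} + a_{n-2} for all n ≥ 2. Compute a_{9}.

The ordinary generating function has denominator 1 + 2x - x^2.
Iterating the recurrence: a_0,…,a_{9} = -2, -2, 2, -6, 14, -34, 82, -198, 478, -1154.

-1154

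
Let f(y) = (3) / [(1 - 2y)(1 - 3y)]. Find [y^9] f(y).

The denominator gives the recurrence a_n = 5a_(n−1) − 6a_(n−2) for n ≥ 2; the numerator fixes a_0 = 3, a_1 = 15.
Iterating: 3, 15, 57, 195, 633, 1995, 6177, 18915, 57513, 174075, so a_9 = 174075.

174075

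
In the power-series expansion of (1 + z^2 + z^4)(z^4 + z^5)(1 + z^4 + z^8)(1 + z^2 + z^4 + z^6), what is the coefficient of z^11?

5

(1 + z^2 + z^4) has coefficients 1,0,1,0,1 for degrees 0…4.
(z^4 + z^5) has coefficients 0,0,0,0,1,1,0,0,0,0,0,0 for degrees 0…11.
Multiplying by (1 + z^4 + z^8) gives running coefficients 0,0,0,0,1,1,0,0,1,1,0,0 for degrees 0…11.
Finally multiplying by (1 + z^2 + z^4 + z^6), the product of all factors after the first has coefficients 0,0,0,0,1,1,1,1,2,2,2,2 for degrees 0…11.
[z^11] = 1·2 + 1·2 + 1·1 = 5.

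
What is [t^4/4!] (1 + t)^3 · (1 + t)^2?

The EGF product rule gives c_4 = Σ_{k_1+k_2=4} C(4; k_1,k_2) · ∏ g_i(k_i), where (1+t)^3 gives the falling factorial (3)_k; (1+t)^2 gives the falling factorial (2)_k.
g_1(k) for k = 0…4: 1, 3, 6, 6, 0.
g_2(k) for k = 0…4: 1, 2, 2, 0, 0.
c_4 = Σ_k C(4,k)·g_1(k)·g_2(4−k) = 6·6·2 + 4·6·2 = 72 + 48 = 120.

120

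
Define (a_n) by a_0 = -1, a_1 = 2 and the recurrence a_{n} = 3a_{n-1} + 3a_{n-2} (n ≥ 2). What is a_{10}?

161838

The ordinary generating function has denominator 1 - 3y - 3y^2.
Iterating the recurrence: a_0,…,a_{10} = -1, 2, 3, 15, 54, 207, 783, 2970, 11259, 42687, 161838.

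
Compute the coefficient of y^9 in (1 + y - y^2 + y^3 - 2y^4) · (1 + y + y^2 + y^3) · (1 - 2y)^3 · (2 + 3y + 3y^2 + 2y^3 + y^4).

(1 + y - y^2 + y^3 - 2y^4) has coefficients 1,1,-1,1,-2 for degrees 0…4.
(1 + y + y^2 + y^3) has coefficients 1,1,1,1,0,0,0,0,0,0 for degrees 0…9.
Multiplying by (1 - 2y)^3 gives running coefficients 1,-5,7,-1,-2,4,-8,0,0,0 for degrees 0…9.
Finally multiplying by (2 + 3y + 3y^2 + 2y^3 + y^4), the product of all factors after the first has coefficients 2,-7,2,6,5,8,-5,-17,-18,-12 for degrees 0…9.
[y^9] = 1·(-12) + 1·(-18) − 1·(-17) + 1·(-5) − 2·8 = -34.

-34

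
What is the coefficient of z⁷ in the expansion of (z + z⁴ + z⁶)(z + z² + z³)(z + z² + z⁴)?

3

(z + z⁴ + z⁶) has coefficients 0,1,0,0,1,0,1 for degrees 0…6.
(z + z² + z³) has coefficients 0,1,1,1,0,0,0,0 for degrees 0…7.
Finally multiplying by (z + z² + z⁴), the product of all factors after the first has coefficients 0,0,1,2,2,2,1,1 for degrees 0…7.
[z⁷] = 1·1 + 1·2 + 1·0 = 3.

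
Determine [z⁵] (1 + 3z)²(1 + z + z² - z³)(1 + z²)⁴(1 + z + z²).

204

(1 + 3z)² has coefficients 1,6,9 for degrees 0…2.
(1 + z + z² - z³) has coefficients 1,1,1,-1,0,0 for degrees 0…5.
Multiplying by (1 + z²)⁴ gives running coefficients 1,1,5,3,10,2 for degrees 0…5.
Finally multiplying by (1 + z + z²), the product of all factors after the first has coefficients 1,2,7,9,18,15 for degrees 0…5.
[z⁵] = 1·15 + 6·18 + 9·9 = 204.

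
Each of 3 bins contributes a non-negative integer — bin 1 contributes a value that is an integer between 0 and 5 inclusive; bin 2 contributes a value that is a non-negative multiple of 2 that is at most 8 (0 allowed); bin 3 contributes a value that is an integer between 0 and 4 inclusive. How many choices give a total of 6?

The generating function for the choices is (1 + z + z² + z³ + z⁴ + z⁵)·(1 + z² + z⁴ + z⁶ + z⁸)·(1 + z + z² + z³ + z⁴); the count is [z⁶].
(1 + z + z² + z³ + z⁴ + z⁵) has coefficients 1,1,1,1,1,1 for degrees 0…5.
(1 + z² + z⁴ + z⁶ + z⁸) has coefficients 1,0,1,0,1,0,1 for degrees 0…6.
Finally multiplying by (1 + z + z² + z³ + z⁴), the product of all factors after the first has coefficients 1,1,2,2,3,2,3 for degrees 0…6.
[z⁶] = 1·3 + 1·2 + 1·3 + 1·2 + 1·2 + 1·1 = 13.

13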